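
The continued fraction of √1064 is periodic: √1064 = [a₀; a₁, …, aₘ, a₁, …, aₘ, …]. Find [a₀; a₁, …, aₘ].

[32; 1, 1, 1, 1, 1, 1, 1, 64]

a₀ = ⌊√1064⌋ = 32.
With m₀=0, d₀=1 and mₖ₊₁ = dₖaₖ − mₖ, dₖ₊₁ = (n − mₖ₊₁²)/dₖ, aₖ₊₁ = ⌊(a₀+mₖ₊₁)/dₖ₊₁⌋:
  k=1: m=32, d=40, a=1
  k=2: m=8, d=25, a=1
  k=3: m=17, d=31, a=1
  k=4: m=14, d=28, a=1
  k=5: m=14, d=31, a=1
  k=6: m=17, d=25, a=1
  k=7: m=8, d=40, a=1
  k=8: m=32, d=1, a=64
d=1 and a=2a₀=64 at k=8, so the next step gives (m, d) = (32, 40) again — its k=1 value — and the period has length 8.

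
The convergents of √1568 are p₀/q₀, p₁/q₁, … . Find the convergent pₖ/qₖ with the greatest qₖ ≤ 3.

79/2

√1568 = [39; 1, 1, 2, 19, 2, 1, 1, 78, …] (period length 8).
Convergents:
  p_0/q_0 = 39/1
  p_1/q_1 = 40/1
  p_2/q_2 = 79/2
  p_3/q_3 = 198/5
q_2 = 2 ≤ 3 < 5 = q_3, so the answer is 79/2.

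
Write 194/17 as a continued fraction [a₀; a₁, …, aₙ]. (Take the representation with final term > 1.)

[11; 2, 2, 3]

194 = 11·17 + 7
17 = 2·7 + 3
7 = 2·3 + 1
3 = 3·1 + 0  (stop)
So 194/17 = [11; 2, 2, 3].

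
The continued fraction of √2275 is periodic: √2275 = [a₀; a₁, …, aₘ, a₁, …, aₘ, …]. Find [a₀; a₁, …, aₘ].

a₀ = ⌊√2275⌋ = 47.
With m₀=0, d₀=1 and mₖ₊₁ = dₖaₖ − mₖ, dₖ₊₁ = (n − mₖ₊₁²)/dₖ, aₖ₊₁ = ⌊(a₀+mₖ₊₁)/dₖ₊₁⌋:
  k=1: m=47, d=66, a=1
  k=2: m=19, d=29, a=2
  k=3: m=39, d=26, a=3
  k=4: m=39, d=29, a=2
  k=5: m=19, d=66, a=1
  k=6: m=47, d=1, a=94
d=1 and a=2a₀=94 at k=6, so the next step gives (m, d) = (47, 66) again — its k=1 value — and the period has length 6.

[47; 1, 2, 3, 2, 1, 94]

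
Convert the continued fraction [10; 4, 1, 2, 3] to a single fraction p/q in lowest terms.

Using pₖ = aₖpₖ₋₁ + pₖ₋₂ and qₖ = aₖqₖ₋₁ + qₖ₋₂:
  k=0: a=10, p=10, q=1
  k=1: a=4, p=41, q=4
  k=2: a=1, p=51, q=5
  k=3: a=2, p=143, q=14
  k=4: a=3, p=480, q=47

480/47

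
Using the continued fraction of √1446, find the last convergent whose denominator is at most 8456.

√1446 = [38; 38, 76, …] (period length 2).
Convergents:
  p_0/q_0 = 38/1
  p_1/q_1 = 1445/38
  p_2/q_2 = 109858/2889
  p_3/q_3 = 4176049/109820
q_2 = 2889 ≤ 8456 < 109820 = q_3, so the answer is 109858/2889.

109858/2889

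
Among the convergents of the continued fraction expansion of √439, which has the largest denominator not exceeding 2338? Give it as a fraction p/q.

18459/881

√439 = [20; 1, 19, 1, 40, …] (period length 4).
Convergents:
  p_0/q_0 = 20/1
  p_1/q_1 = 21/1
  p_2/q_2 = 419/20
  p_3/q_3 = 440/21
  p_4/q_4 = 18019/860
  p_5/q_5 = 18459/881
  p_6/q_6 = 368740/17599
q_5 = 881 ≤ 2338 < 17599 = q_6, so the answer is 18459/881.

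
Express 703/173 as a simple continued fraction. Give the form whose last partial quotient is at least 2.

[4; 15, 1, 2, 1, 2]

703 = 4×173 + 11
173 = 15×11 + 8
11 = 1×8 + 3
8 = 2×3 + 2
3 = 1×2 + 1
2 = 2×1 + 0  (stop)
So 703/173 = [4; 15, 1, 2, 1, 2].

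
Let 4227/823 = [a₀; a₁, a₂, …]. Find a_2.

4227 = 5·823 + 112   →  a_0 = 5
823 = 7·112 + 39   →  a_1 = 7
112 = 2·39 + 34   →  a_2 = 2

2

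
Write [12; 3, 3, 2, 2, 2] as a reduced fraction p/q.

1661/135

Fold from the inside: start with 2/1.
  2 + 1/2 = 5/2
  2 + 2/5 = 12/5
  3 + 5/12 = 41/12
  3 + 12/41 = 135/41
  12 + 41/135 = 1661/135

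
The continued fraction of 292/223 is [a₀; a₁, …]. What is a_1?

3

292 = 1·223 + 69   →  a_0 = 1
223 = 3·69 + 16   →  a_1 = 3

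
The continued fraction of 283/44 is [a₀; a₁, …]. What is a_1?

283 = 6·44 + 19   →  a_0 = 6
44 = 2·19 + 6   →  a_1 = 2

2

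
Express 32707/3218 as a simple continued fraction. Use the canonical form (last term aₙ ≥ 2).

[10; 6, 9, 2, 2, 3, 3]

32707 = 10·3218 + 527
3218 = 6·527 + 56
527 = 9·56 + 23
56 = 2·23 + 10
23 = 2·10 + 3
10 = 3·3 + 1
3 = 3·1 + 0  (stop)
So 32707/3218 = [10; 6, 9, 2, 2, 3, 3].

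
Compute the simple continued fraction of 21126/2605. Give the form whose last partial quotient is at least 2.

21126 = 8·2605 + 286
2605 = 9·286 + 31
286 = 9·31 + 7
31 = 4·7 + 3
7 = 2·3 + 1
3 = 3·1 + 0  (stop)
So 21126/2605 = [8; 9, 9, 4, 2, 3].

[8; 9, 9, 4, 2, 3]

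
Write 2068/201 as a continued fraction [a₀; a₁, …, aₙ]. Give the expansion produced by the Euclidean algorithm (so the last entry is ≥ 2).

[10; 3, 2, 6, 1, 3]

2068 = 10×201 + 58
201 = 3×58 + 27
58 = 2×27 + 4
27 = 6×4 + 3
4 = 1×3 + 1
3 = 3×1 + 0  (stop)
So 2068/201 = [10; 3, 2, 6, 1, 3].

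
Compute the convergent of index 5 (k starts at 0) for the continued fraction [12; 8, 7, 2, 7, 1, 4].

Using pₖ = aₖpₖ₋₁ + pₖ₋₂, qₖ = aₖqₖ₋₁ + qₖ₋₂ (with p₋₁=1, p₋₂=0, q₋₁=0, q₋₂=1):
  k=0: a=12, p=12, q=1
  k=1: a=8, p=97, q=8
  k=2: a=7, p=691, q=57
  k=3: a=2, p=1479, q=122
  k=4: a=7, p=11044, q=911
  k=5: a=1, p=12523, q=1033

12523/1033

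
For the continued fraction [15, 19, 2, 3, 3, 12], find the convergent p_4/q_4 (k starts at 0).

6728/447

Using pₖ = aₖpₖ₋₁ + pₖ₋₂, qₖ = aₖqₖ₋₁ + qₖ₋₂ (with p₋₁=1, p₋₂=0, q₋₁=0, q₋₂=1):
  k=0: a=15, p=15, q=1
  k=1: a=19, p=286, q=19
  k=2: a=2, p=587, q=39
  k=3: a=3, p=2047, q=136
  k=4: a=3, p=6728, q=447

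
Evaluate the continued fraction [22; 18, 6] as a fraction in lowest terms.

Fold from the inside: start with 6/1.
  18 + 1/6 = 109/6
  22 + 6/109 = 2404/109

2404/109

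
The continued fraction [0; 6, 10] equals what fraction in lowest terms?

Fold from the inside: start with 10/1.
  6 + 1/10 = 61/10
  0 + 10/61 = 10/61

10/61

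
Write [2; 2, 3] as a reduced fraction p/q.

Fold from the inside: start with 3/1.
  2 + 1/3 = 7/3
  2 + 3/7 = 17/7

17/7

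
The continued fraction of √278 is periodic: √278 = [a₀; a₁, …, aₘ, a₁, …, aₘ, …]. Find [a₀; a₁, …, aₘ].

[16; 1, 2, 16, 2, 1, 32]

a₀ = ⌊√278⌋ = 16.
With m₀=0, d₀=1 and mₖ₊₁ = dₖaₖ − mₖ, dₖ₊₁ = (n − mₖ₊₁²)/dₖ, aₖ₊₁ = ⌊(a₀+mₖ₊₁)/dₖ₊₁⌋:
  k=1: m=16, d=22, a=1
  k=2: m=6, d=11, a=2
  k=3: m=16, d=2, a=16
  k=4: m=16, d=11, a=2
  k=5: m=6, d=22, a=1
  k=6: m=16, d=1, a=32
d=1 and a=2a₀=32 at k=6, so the next step gives (m, d) = (16, 22) again — its k=1 value — and the period has length 6.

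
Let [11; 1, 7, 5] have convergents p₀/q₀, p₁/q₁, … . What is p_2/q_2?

Using pₖ = aₖpₖ₋₁ + pₖ₋₂, qₖ = aₖqₖ₋₁ + qₖ₋₂ (with p₋₁=1, p₋₂=0, q₋₁=0, q₋₂=1):
  k=0: a=11, p=11, q=1
  k=1: a=1, p=12, q=1
  k=2: a=7, p=95, q=8

95/8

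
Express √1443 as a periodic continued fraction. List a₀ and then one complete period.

[37; 1, 74]

a₀ = ⌊√1443⌋ = 37.
With m₀=0, d₀=1 and mₖ₊₁ = dₖaₖ − mₖ, dₖ₊₁ = (n − mₖ₊₁²)/dₖ, aₖ₊₁ = ⌊(a₀+mₖ₊₁)/dₖ₊₁⌋:
  k=1: m=37, d=74, a=1
  k=2: m=37, d=1, a=74
d=1 and a=2a₀=74 at k=2, so the next step gives (m, d) = (37, 74) again — its k=1 value — and the period has length 2.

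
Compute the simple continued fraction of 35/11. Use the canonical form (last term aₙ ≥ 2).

35 = 3×11 + 2
11 = 5×2 + 1
2 = 2×1 + 0  (stop)
So 35/11 = [3; 5, 2].

[3; 5, 2]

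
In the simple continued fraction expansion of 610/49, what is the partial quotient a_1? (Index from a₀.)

610 = 12·49 + 22   →  a_0 = 12
49 = 2·22 + 5   →  a_1 = 2

2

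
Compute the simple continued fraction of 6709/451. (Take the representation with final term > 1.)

6709 = 14×451 + 395
451 = 1×395 + 56
395 = 7×56 + 3
56 = 18×3 + 2
3 = 1×2 + 1
2 = 2×1 + 0  (stop)
So 6709/451 = [14; 1, 7, 18, 1, 2].

[14; 1, 7, 18, 1, 2]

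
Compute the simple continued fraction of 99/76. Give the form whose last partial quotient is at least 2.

[1; 3, 3, 3, 2]

99 = 1·76 + 23
76 = 3·23 + 7
23 = 3·7 + 2
7 = 3·2 + 1
2 = 2·1 + 0  (stop)
So 99/76 = [1; 3, 3, 3, 2].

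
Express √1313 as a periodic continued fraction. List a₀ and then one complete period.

[36; 4, 4, 72]

a₀ = ⌊√1313⌋ = 36.
With m₀=0, d₀=1 and mₖ₊₁ = dₖaₖ − mₖ, dₖ₊₁ = (n − mₖ₊₁²)/dₖ, aₖ₊₁ = ⌊(a₀+mₖ₊₁)/dₖ₊₁⌋:
  k=1: m=36, d=17, a=4
  k=2: m=32, d=17, a=4
  k=3: m=36, d=1, a=72
d=1 and a=2a₀=72 at k=3, so the next step gives (m, d) = (36, 17) again — its k=1 value — and the period has length 3.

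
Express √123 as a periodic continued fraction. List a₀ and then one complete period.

a₀ = ⌊√123⌋ = 11.

[11; 11, 22]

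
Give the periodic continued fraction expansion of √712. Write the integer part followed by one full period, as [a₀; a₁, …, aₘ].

[26; 1, 2, 6, 2, 1, 52]

a₀ = ⌊√712⌋ = 26.
With m₀=0, d₀=1 and mₖ₊₁ = dₖaₖ − mₖ, dₖ₊₁ = (n − mₖ₊₁²)/dₖ, aₖ₊₁ = ⌊(a₀+mₖ₊₁)/dₖ₊₁⌋:
  k=1: m=26, d=36, a=1
  k=2: m=10, d=17, a=2
  k=3: m=24, d=8, a=6
  k=4: m=24, d=17, a=2
  k=5: m=10, d=36, a=1
  k=6: m=26, d=1, a=52
d=1 and a=2a₀=52 at k=6, so the next step gives (m, d) = (26, 36) again — its k=1 value — and the period has length 6.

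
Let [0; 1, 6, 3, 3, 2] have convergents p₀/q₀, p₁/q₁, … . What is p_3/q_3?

19/22

Using pₖ = aₖpₖ₋₁ + pₖ₋₂, qₖ = aₖqₖ₋₁ + qₖ₋₂ (with p₋₁=1, p₋₂=0, q₋₁=0, q₋₂=1):
  k=0: a=0, p=0, q=1
  k=1: a=1, p=1, q=1
  k=2: a=6, p=6, q=7
  k=3: a=3, p=19, q=22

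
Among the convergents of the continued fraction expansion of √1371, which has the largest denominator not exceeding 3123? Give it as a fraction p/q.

√1371 = [37; 37, 74, …] (period length 2).
Convergents:
  p_0/q_0 = 37/1
  p_1/q_1 = 1370/37
  p_2/q_2 = 101417/2739
  p_3/q_3 = 3753799/101380
q_2 = 2739 ≤ 3123 < 101380 = q_3, so the answer is 101417/2739.

101417/2739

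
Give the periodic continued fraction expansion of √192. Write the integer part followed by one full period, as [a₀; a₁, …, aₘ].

[13; 1, 5, 1, 26]

a₀ = ⌊√192⌋ = 13.
With m₀=0, d₀=1 and mₖ₊₁ = dₖaₖ − mₖ, dₖ₊₁ = (n − mₖ₊₁²)/dₖ, aₖ₊₁ = ⌊(a₀+mₖ₊₁)/dₖ₊₁⌋:
  k=1: m=13, d=23, a=1
  k=2: m=10, d=4, a=5
  k=3: m=10, d=23, a=1
  k=4: m=13, d=1, a=26
d=1 and a=2a₀=26 at k=4, so the next step gives (m, d) = (13, 23) again — its k=1 value — and the period has length 4.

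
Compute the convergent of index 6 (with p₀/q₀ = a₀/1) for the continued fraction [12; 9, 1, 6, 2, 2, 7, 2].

32710/2703

Using pₖ = aₖpₖ₋₁ + pₖ₋₂, qₖ = aₖqₖ₋₁ + qₖ₋₂ (with p₋₁=1, p₋₂=0, q₋₁=0, q₋₂=1):
  k=0: a=12, p=12, q=1
  k=1: a=9, p=109, q=9
  k=2: a=1, p=121, q=10
  k=3: a=6, p=835, q=69
  k=4: a=2, p=1791, q=148
  k=5: a=2, p=4417, q=365
  k=6: a=7, p=32710, q=2703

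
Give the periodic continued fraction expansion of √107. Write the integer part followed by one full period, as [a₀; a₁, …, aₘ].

[10; 2, 1, 9, 1, 2, 20]

a₀ = ⌊√107⌋ = 10.
With m₀=0, d₀=1 and mₖ₊₁ = dₖaₖ − mₖ, dₖ₊₁ = (n − mₖ₊₁²)/dₖ, aₖ₊₁ = ⌊(a₀+mₖ₊₁)/dₖ₊₁⌋:
  k=1: m=10, d=7, a=2
  k=2: m=4, d=13, a=1
  k=3: m=9, d=2, a=9
  k=4: m=9, d=13, a=1
  k=5: m=4, d=7, a=2
  k=6: m=10, d=1, a=20
d=1 and a=2a₀=20 at k=6, so the next step gives (m, d) = (10, 7) again — its k=1 value — and the period has length 6.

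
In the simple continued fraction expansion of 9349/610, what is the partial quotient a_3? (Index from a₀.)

3

9349 = 15·610 + 199   →  a_0 = 15
610 = 3·199 + 13   →  a_1 = 3
199 = 15·13 + 4   →  a_2 = 15
13 = 3·4 + 1   →  a_3 = 3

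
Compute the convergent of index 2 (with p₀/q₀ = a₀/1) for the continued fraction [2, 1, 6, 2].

Using pₖ = aₖpₖ₋₁ + pₖ₋₂, qₖ = aₖqₖ₋₁ + qₖ₋₂ (with p₋₁=1, p₋₂=0, q₋₁=0, q₋₂=1):
  k=0: a=2, p=2, q=1
  k=1: a=1, p=3, q=1
  k=2: a=6, p=20, q=7

20/7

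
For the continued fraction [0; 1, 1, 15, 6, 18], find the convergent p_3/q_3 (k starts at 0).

16/31

Using pₖ = aₖpₖ₋₁ + pₖ₋₂, qₖ = aₖqₖ₋₁ + qₖ₋₂ (with p₋₁=1, p₋₂=0, q₋₁=0, q₋₂=1):
  k=0: a=0, p=0, q=1
  k=1: a=1, p=1, q=1
  k=2: a=1, p=1, q=2
  k=3: a=15, p=16, q=31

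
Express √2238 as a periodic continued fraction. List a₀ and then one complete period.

[47; 3, 3, 1, 30, 1, 3, 3, 94]

a₀ = ⌊√2238⌋ = 47.
With m₀=0, d₀=1 and mₖ₊₁ = dₖaₖ − mₖ, dₖ₊₁ = (n − mₖ₊₁²)/dₖ, aₖ₊₁ = ⌊(a₀+mₖ₊₁)/dₖ₊₁⌋:
  k=1: m=47, d=29, a=3
  k=2: m=40, d=22, a=3
  k=3: m=26, d=71, a=1
  k=4: m=45, d=3, a=30
  k=5: m=45, d=71, a=1
  k=6: m=26, d=22, a=3
  k=7: m=40, d=29, a=3
  k=8: m=47, d=1, a=94
d=1 and a=2a₀=94 at k=8, so the next step gives (m, d) = (47, 29) again — its k=1 value — and the period has length 8.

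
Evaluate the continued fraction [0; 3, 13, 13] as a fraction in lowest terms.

170/523

Fold from the inside: start with 13/1.
  13 + 1/13 = 170/13
  3 + 13/170 = 523/170
  0 + 170/523 = 170/523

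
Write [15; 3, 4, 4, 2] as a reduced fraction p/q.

1883/123

Using pₖ = aₖpₖ₋₁ + pₖ₋₂ and qₖ = aₖqₖ₋₁ + qₖ₋₂:
  k=0: a=15, p=15, q=1
  k=1: a=3, p=46, q=3
  k=2: a=4, p=199, q=13
  k=3: a=4, p=842, q=55
  k=4: a=2, p=1883, q=123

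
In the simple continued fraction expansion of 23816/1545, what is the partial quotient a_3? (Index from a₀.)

2

23816 = 15·1545 + 641   →  a_0 = 15
1545 = 2·641 + 263   →  a_1 = 2
641 = 2·263 + 115   →  a_2 = 2
263 = 2·115 + 33   →  a_3 = 2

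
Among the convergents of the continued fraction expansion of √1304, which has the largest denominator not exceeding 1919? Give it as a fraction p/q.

√1304 = [36; 9, 72, …] (period length 2).
Convergents:
  p_0/q_0 = 36/1
  p_1/q_1 = 325/9
  p_2/q_2 = 23436/649
  p_3/q_3 = 211249/5850
q_2 = 649 ≤ 1919 < 5850 = q_3, so the answer is 23436/649.

23436/649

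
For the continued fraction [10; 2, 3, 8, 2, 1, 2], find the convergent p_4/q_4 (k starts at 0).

Using pₖ = aₖpₖ₋₁ + pₖ₋₂, qₖ = aₖqₖ₋₁ + qₖ₋₂ (with p₋₁=1, p₋₂=0, q₋₁=0, q₋₂=1):
  k=0: a=10, p=10, q=1
  k=1: a=2, p=21, q=2
  k=2: a=3, p=73, q=7
  k=3: a=8, p=605, q=58
  k=4: a=2, p=1283, q=123

1283/123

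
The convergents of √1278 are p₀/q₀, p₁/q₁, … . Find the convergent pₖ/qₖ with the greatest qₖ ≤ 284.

√1278 = [35; 1, 2, 1, 70, …] (period length 4).
Convergents:
  p_0/q_0 = 35/1
  p_1/q_1 = 36/1
  p_2/q_2 = 107/3
  p_3/q_3 = 143/4
  p_4/q_4 = 10117/283
  p_5/q_5 = 10260/287
q_4 = 283 ≤ 284 < 287 = q_5, so the answer is 10117/283.

10117/283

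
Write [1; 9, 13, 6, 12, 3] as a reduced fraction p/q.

29845/26883

Fold from the inside: start with 3/1.
  12 + 1/3 = 37/3
  6 + 3/37 = 225/37
  13 + 37/225 = 2962/225
  9 + 225/2962 = 26883/2962
  1 + 2962/26883 = 29845/26883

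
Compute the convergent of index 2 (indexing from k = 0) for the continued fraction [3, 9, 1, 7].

Using pₖ = aₖpₖ₋₁ + pₖ₋₂, qₖ = aₖqₖ₋₁ + qₖ₋₂ (with p₋₁=1, p₋₂=0, q₋₁=0, q₋₂=1):
  k=0: a=3, p=3, q=1
  k=1: a=9, p=28, q=9
  k=2: a=1, p=31, q=10

31/10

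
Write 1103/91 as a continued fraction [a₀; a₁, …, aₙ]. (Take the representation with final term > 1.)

1103 = 12·91 + 11
91 = 8·11 + 3
11 = 3·3 + 2
3 = 1·2 + 1
2 = 2·1 + 0  (stop)
So 1103/91 = [12; 8, 3, 1, 2].

[12; 8, 3, 1, 2]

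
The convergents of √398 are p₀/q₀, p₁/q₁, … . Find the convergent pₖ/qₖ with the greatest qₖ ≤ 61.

399/20

√398 = [19; 1, 18, 1, 38, …] (period length 4).
Convergents:
  p_0/q_0 = 19/1
  p_1/q_1 = 20/1
  p_2/q_2 = 379/19
  p_3/q_3 = 399/20
  p_4/q_4 = 15541/779
q_3 = 20 ≤ 61 < 779 = q_4, so the answer is 399/20.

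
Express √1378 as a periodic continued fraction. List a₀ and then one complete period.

a₀ = ⌊√1378⌋ = 37.

[37; 8, 4, 4, 8, 74]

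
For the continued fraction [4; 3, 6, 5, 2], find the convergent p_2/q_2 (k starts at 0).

Using pₖ = aₖpₖ₋₁ + pₖ₋₂, qₖ = aₖqₖ₋₁ + qₖ₋₂ (with p₋₁=1, p₋₂=0, q₋₁=0, q₋₂=1):
  k=0: a=4, p=4, q=1
  k=1: a=3, p=13, q=3
  k=2: a=6, p=82, q=19

82/19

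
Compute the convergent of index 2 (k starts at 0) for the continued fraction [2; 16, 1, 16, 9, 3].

Using pₖ = aₖpₖ₋₁ + pₖ₋₂, qₖ = aₖqₖ₋₁ + qₖ₋₂ (with p₋₁=1, p₋₂=0, q₋₁=0, q₋₂=1):
  k=0: a=2, p=2, q=1
  k=1: a=16, p=33, q=16
  k=2: a=1, p=35, q=17

35/17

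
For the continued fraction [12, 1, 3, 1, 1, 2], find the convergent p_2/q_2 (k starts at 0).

51/4

Using pₖ = aₖpₖ₋₁ + pₖ₋₂, qₖ = aₖqₖ₋₁ + qₖ₋₂ (with p₋₁=1, p₋₂=0, q₋₁=0, q₋₂=1):
  k=0: a=12, p=12, q=1
  k=1: a=1, p=13, q=1
  k=2: a=3, p=51, q=4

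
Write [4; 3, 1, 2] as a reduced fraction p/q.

47/11

Using pₖ = aₖpₖ₋₁ + pₖ₋₂ and qₖ = aₖqₖ₋₁ + qₖ₋₂:
  k=0: a=4, p=4, q=1
  k=1: a=3, p=13, q=3
  k=2: a=1, p=17, q=4
  k=3: a=2, p=47, q=11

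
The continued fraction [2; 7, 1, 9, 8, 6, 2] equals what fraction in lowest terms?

Using pₖ = aₖpₖ₋₁ + pₖ₋₂ and qₖ = aₖqₖ₋₁ + qₖ₋₂:
  k=0: a=2, p=2, q=1
  k=1: a=7, p=15, q=7
  k=2: a=1, p=17, q=8
  k=3: a=9, p=168, q=79
  k=4: a=8, p=1361, q=640
  k=5: a=6, p=8334, q=3919
  k=6: a=2, p=18029, q=8478

18029/8478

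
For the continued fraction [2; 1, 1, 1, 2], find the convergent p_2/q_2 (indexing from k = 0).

5/2

Using pₖ = aₖpₖ₋₁ + pₖ₋₂, qₖ = aₖqₖ₋₁ + qₖ₋₂ (with p₋₁=1, p₋₂=0, q₋₁=0, q₋₂=1):
  k=0: a=2, p=2, q=1
  k=1: a=1, p=3, q=1
  k=2: a=1, p=5, q=2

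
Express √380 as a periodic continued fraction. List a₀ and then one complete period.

a₀ = ⌊√380⌋ = 19.

[19; 2, 38]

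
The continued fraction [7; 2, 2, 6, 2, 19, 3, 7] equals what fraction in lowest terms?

Fold from the inside: start with 7/1.
  3 + 1/7 = 22/7
  19 + 7/22 = 425/22
  2 + 22/425 = 872/425
  6 + 425/872 = 5657/872
  2 + 872/5657 = 12186/5657
  2 + 5657/12186 = 30029/12186
  7 + 12186/30029 = 222389/30029

222389/30029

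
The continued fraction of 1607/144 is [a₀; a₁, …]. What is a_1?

1607 = 11·144 + 23   →  a_0 = 11
144 = 6·23 + 6   →  a_1 = 6

6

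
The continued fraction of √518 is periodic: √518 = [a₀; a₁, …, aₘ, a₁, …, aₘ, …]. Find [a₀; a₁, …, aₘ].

a₀ = ⌊√518⌋ = 22.
With m₀=0, d₀=1 and mₖ₊₁ = dₖaₖ − mₖ, dₖ₊₁ = (n − mₖ₊₁²)/dₖ, aₖ₊₁ = ⌊(a₀+mₖ₊₁)/dₖ₊₁⌋:
  k=1: m=22, d=34, a=1
  k=2: m=12, d=11, a=3
  k=3: m=21, d=7, a=6
  k=4: m=21, d=11, a=3
  k=5: m=12, d=34, a=1
  k=6: m=22, d=1, a=44
d=1 and a=2a₀=44 at k=6, so the next step gives (m, d) = (22, 34) again — its k=1 value — and the period has length 6.

[22; 1, 3, 6, 3, 1, 44]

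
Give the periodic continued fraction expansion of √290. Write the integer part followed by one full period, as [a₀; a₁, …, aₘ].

[17; 34]

a₀ = ⌊√290⌋ = 17.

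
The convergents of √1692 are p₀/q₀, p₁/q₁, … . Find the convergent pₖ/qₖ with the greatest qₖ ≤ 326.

√1692 = [41; 7, 2, 7, 82, …] (period length 4).
Convergents:
  p_0/q_0 = 41/1
  p_1/q_1 = 288/7
  p_2/q_2 = 617/15
  p_3/q_3 = 4607/112
  p_4/q_4 = 378391/9199
q_3 = 112 ≤ 326 < 9199 = q_4, so the answer is 4607/112.

4607/112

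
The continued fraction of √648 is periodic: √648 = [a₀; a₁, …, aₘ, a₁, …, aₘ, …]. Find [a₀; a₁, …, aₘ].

a₀ = ⌊√648⌋ = 25.
With m₀=0, d₀=1 and mₖ₊₁ = dₖaₖ − mₖ, dₖ₊₁ = (n − mₖ₊₁²)/dₖ, aₖ₊₁ = ⌊(a₀+mₖ₊₁)/dₖ₊₁⌋:
  k=1: m=25, d=23, a=2
  k=2: m=21, d=9, a=5
  k=3: m=24, d=8, a=6
  k=4: m=24, d=9, a=5
  k=5: m=21, d=23, a=2
  k=6: m=25, d=1, a=50
d=1 and a=2a₀=50 at k=6, so the next step gives (m, d) = (25, 23) again — its k=1 value — and the period has length 6.

[25; 2, 5, 6, 5, 2, 50]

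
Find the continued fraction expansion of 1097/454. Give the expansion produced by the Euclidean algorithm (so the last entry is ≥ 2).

[2; 2, 2, 2, 18, 2]

1097 = 2*454 + 189
454 = 2*189 + 76
189 = 2*76 + 37
76 = 2*37 + 2
37 = 18*2 + 1
2 = 2*1 + 0  (stop)
So 1097/454 = [2; 2, 2, 2, 18, 2].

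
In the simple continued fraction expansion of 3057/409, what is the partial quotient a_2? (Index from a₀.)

3057 = 7·409 + 194   →  a_0 = 7
409 = 2·194 + 21   →  a_1 = 2
194 = 9·21 + 5   →  a_2 = 9

9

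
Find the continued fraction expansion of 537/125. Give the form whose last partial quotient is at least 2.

[4; 3, 2, 1, 1, 1, 4]

537 = 4×125 + 37
125 = 3×37 + 14
37 = 2×14 + 9
14 = 1×9 + 5
9 = 1×5 + 4
5 = 1×4 + 1
4 = 4×1 + 0  (stop)
So 537/125 = [4; 3, 2, 1, 1, 1, 4].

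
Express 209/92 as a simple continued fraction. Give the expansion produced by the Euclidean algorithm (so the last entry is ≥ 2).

209 = 2*92 + 25
92 = 3*25 + 17
25 = 1*17 + 8
17 = 2*8 + 1
8 = 8*1 + 0  (stop)
So 209/92 = [2; 3, 1, 2, 8].

[2; 3, 1, 2, 8]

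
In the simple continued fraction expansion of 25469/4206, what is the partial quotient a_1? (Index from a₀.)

18

25469 = 6·4206 + 233   →  a_0 = 6
4206 = 18·233 + 12   →  a_1 = 18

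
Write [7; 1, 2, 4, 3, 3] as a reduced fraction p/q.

1069/139

Fold from the inside: start with 3/1.
  3 + 1/3 = 10/3
  4 + 3/10 = 43/10
  2 + 10/43 = 96/43
  1 + 43/96 = 139/96
  7 + 96/139 = 1069/139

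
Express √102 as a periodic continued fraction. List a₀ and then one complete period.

a₀ = ⌊√102⌋ = 10.
With m₀=0, d₀=1 and mₖ₊₁ = dₖaₖ − mₖ, dₖ₊₁ = (n − mₖ₊₁²)/dₖ, aₖ₊₁ = ⌊(a₀+mₖ₊₁)/dₖ₊₁⌋:
  k=1: m=10, d=2, a=10
  k=2: m=10, d=1, a=20
d=1 and a=2a₀=20 at k=2, so the next step gives (m, d) = (10, 2) again — its k=1 value — and the period has length 2.

[10; 10, 20]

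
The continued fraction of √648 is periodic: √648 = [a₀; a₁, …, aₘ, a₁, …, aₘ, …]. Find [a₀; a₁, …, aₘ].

[25; 2, 5, 6, 5, 2, 50]

a₀ = ⌊√648⌋ = 25.
With m₀=0, d₀=1 and mₖ₊₁ = dₖaₖ − mₖ, dₖ₊₁ = (n − mₖ₊₁²)/dₖ, aₖ₊₁ = ⌊(a₀+mₖ₊₁)/dₖ₊₁⌋:
  k=1: m=25, d=23, a=2
  k=2: m=21, d=9, a=5
  k=3: m=24, d=8, a=6
  k=4: m=24, d=9, a=5
  k=5: m=21, d=23, a=2
  k=6: m=25, d=1, a=50
d=1 and a=2a₀=50 at k=6, so the next step gives (m, d) = (25, 23) again — its k=1 value — and the period has length 6.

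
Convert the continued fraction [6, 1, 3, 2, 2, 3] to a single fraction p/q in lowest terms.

Using pₖ = aₖpₖ₋₁ + pₖ₋₂ and qₖ = aₖqₖ₋₁ + qₖ₋₂:
  k=0: a=6, p=6, q=1
  k=1: a=1, p=7, q=1
  k=2: a=3, p=27, q=4
  k=3: a=2, p=61, q=9
  k=4: a=2, p=149, q=22
  k=5: a=3, p=508, q=75

508/75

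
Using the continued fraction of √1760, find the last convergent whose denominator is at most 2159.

73962/1763

√1760 = [41; 1, 19, 1, 82, …] (period length 4).
Convergents:
  p_0/q_0 = 41/1
  p_1/q_1 = 42/1
  p_2/q_2 = 839/20
  p_3/q_3 = 881/21
  p_4/q_4 = 73081/1742
  p_5/q_5 = 73962/1763
  p_6/q_6 = 1478359/35239
q_5 = 1763 ≤ 2159 < 35239 = q_6, so the answer is 73962/1763.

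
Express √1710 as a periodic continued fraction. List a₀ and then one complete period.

a₀ = ⌊√1710⌋ = 41.
With m₀=0, d₀=1 and mₖ₊₁ = dₖaₖ − mₖ, dₖ₊₁ = (n − mₖ₊₁²)/dₖ, aₖ₊₁ = ⌊(a₀+mₖ₊₁)/dₖ₊₁⌋:
  k=1: m=41, d=29, a=2
  k=2: m=17, d=49, a=1
  k=3: m=32, d=14, a=5
  k=4: m=38, d=19, a=4
  k=5: m=38, d=14, a=5
  k=6: m=32, d=49, a=1
  k=7: m=17, d=29, a=2
  k=8: m=41, d=1, a=82
d=1 and a=2a₀=82 at k=8, so the next step gives (m, d) = (41, 29) again — its k=1 value — and the period has length 8.

[41; 2, 1, 5, 4, 5, 1, 2, 82]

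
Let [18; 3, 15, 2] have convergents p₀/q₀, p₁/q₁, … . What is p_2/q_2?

843/46

Using pₖ = aₖpₖ₋₁ + pₖ₋₂, qₖ = aₖqₖ₋₁ + qₖ₋₂ (with p₋₁=1, p₋₂=0, q₋₁=0, q₋₂=1):
  k=0: a=18, p=18, q=1
  k=1: a=3, p=55, q=3
  k=2: a=15, p=843, q=46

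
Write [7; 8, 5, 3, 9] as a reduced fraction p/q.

Fold from the inside: start with 9/1.
  3 + 1/9 = 28/9
  5 + 9/28 = 149/28
  8 + 28/149 = 1220/149
  7 + 149/1220 = 8689/1220

8689/1220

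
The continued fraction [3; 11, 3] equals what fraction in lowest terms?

105/34

Using pₖ = aₖpₖ₋₁ + pₖ₋₂ and qₖ = aₖqₖ₋₁ + qₖ₋₂:
  k=0: a=3, p=3, q=1
  k=1: a=11, p=34, q=11
  k=2: a=3, p=105, q=34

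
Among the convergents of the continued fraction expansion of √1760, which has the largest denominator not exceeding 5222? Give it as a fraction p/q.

√1760 = [41; 1, 19, 1, 82, …] (period length 4).
Convergents:
  p_0/q_0 = 41/1
  p_1/q_1 = 42/1
  p_2/q_2 = 839/20
  p_3/q_3 = 881/21
  p_4/q_4 = 73081/1742
  p_5/q_5 = 73962/1763
  p_6/q_6 = 1478359/35239
q_5 = 1763 ≤ 5222 < 35239 = q_6, so the answer is 73962/1763.

73962/1763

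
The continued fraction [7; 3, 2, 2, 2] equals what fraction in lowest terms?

Fold from the inside: start with 2/1.
  2 + 1/2 = 5/2
  2 + 2/5 = 12/5
  3 + 5/12 = 41/12
  7 + 12/41 = 299/41

299/41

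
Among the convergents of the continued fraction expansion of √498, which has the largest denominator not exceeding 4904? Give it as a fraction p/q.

56794/2545

√498 = [22; 3, 6, 22, 6, 3, 44, …] (period length 6).
Convergents:
  p_0/q_0 = 22/1
  p_1/q_1 = 67/3
  p_2/q_2 = 424/19
  p_3/q_3 = 9395/421
  p_4/q_4 = 56794/2545
  p_5/q_5 = 179777/8056
q_4 = 2545 ≤ 4904 < 8056 = q_5, so the answer is 56794/2545.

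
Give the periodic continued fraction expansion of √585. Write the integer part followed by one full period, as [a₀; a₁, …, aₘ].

a₀ = ⌊√585⌋ = 24.
With m₀=0, d₀=1 and mₖ₊₁ = dₖaₖ − mₖ, dₖ₊₁ = (n − mₖ₊₁²)/dₖ, aₖ₊₁ = ⌊(a₀+mₖ₊₁)/dₖ₊₁⌋:
  k=1: m=24, d=9, a=5
  k=2: m=21, d=16, a=2
  k=3: m=11, d=29, a=1
  k=4: m=18, d=9, a=4
  k=5: m=18, d=29, a=1
  k=6: m=11, d=16, a=2
  k=7: m=21, d=9, a=5
  k=8: m=24, d=1, a=48
d=1 and a=2a₀=48 at k=8, so the next step gives (m, d) = (24, 9) again — its k=1 value — and the period has length 8.

[24; 5, 2, 1, 4, 1, 2, 5, 48]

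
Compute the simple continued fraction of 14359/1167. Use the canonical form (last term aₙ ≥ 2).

14359 = 12*1167 + 355
1167 = 3*355 + 102
355 = 3*102 + 49
102 = 2*49 + 4
49 = 12*4 + 1
4 = 4*1 + 0  (stop)
So 14359/1167 = [12; 3, 3, 2, 12, 4].

[12; 3, 3, 2, 12, 4]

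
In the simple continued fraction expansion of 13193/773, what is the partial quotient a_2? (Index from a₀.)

1

13193 = 17·773 + 52   →  a_0 = 17
773 = 14·52 + 45   →  a_1 = 14
52 = 1·45 + 7   →  a_2 = 1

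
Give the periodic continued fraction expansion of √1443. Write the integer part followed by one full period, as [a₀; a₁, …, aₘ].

[37; 1, 74]

a₀ = ⌊√1443⌋ = 37.
With m₀=0, d₀=1 and mₖ₊₁ = dₖaₖ − mₖ, dₖ₊₁ = (n − mₖ₊₁²)/dₖ, aₖ₊₁ = ⌊(a₀+mₖ₊₁)/dₖ₊₁⌋:
  k=1: m=37, d=74, a=1
  k=2: m=37, d=1, a=74
d=1 and a=2a₀=74 at k=2, so the next step gives (m, d) = (37, 74) again — its k=1 value — and the period has length 2.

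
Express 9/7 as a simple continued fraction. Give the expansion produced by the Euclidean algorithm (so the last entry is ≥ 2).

[1; 3, 2]

9 = 1·7 + 2
7 = 3·2 + 1
2 = 2·1 + 0  (stop)
So 9/7 = [1; 3, 2].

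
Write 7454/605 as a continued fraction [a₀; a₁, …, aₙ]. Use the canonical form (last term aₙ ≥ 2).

[12; 3, 8, 2, 3, 3]

7454 = 12*605 + 194
605 = 3*194 + 23
194 = 8*23 + 10
23 = 2*10 + 3
10 = 3*3 + 1
3 = 3*1 + 0  (stop)
So 7454/605 = [12; 3, 8, 2, 3, 3].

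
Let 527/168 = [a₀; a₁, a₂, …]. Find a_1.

527 = 3·168 + 23   →  a_0 = 3
168 = 7·23 + 7   →  a_1 = 7

7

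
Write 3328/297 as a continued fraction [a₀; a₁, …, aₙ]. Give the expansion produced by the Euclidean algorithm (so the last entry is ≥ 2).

3328 = 11*297 + 61
297 = 4*61 + 53
61 = 1*53 + 8
53 = 6*8 + 5
8 = 1*5 + 3
5 = 1*3 + 2
3 = 1*2 + 1
2 = 2*1 + 0  (stop)
So 3328/297 = [11; 4, 1, 6, 1, 1, 1, 2].

[11; 4, 1, 6, 1, 1, 1, 2]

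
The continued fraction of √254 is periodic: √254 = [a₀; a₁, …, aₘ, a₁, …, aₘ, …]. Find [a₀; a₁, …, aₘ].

a₀ = ⌊√254⌋ = 15.
With m₀=0, d₀=1 and mₖ₊₁ = dₖaₖ − mₖ, dₖ₊₁ = (n − mₖ₊₁²)/dₖ, aₖ₊₁ = ⌊(a₀+mₖ₊₁)/dₖ₊₁⌋:
  k=1: m=15, d=29, a=1
  k=2: m=14, d=2, a=14
  k=3: m=14, d=29, a=1
  k=4: m=15, d=1, a=30
d=1 and a=2a₀=30 at k=4, so the next step gives (m, d) = (15, 29) again — its k=1 value — and the period has length 4.

[15; 1, 14, 1, 30]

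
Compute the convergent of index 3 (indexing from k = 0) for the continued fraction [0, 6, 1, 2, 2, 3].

Using pₖ = aₖpₖ₋₁ + pₖ₋₂, qₖ = aₖqₖ₋₁ + qₖ₋₂ (with p₋₁=1, p₋₂=0, q₋₁=0, q₋₂=1):
  k=0: a=0, p=0, q=1
  k=1: a=6, p=1, q=6
  k=2: a=1, p=1, q=7
  k=3: a=2, p=3, q=20

3/20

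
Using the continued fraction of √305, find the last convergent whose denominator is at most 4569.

34195/1958

√305 = [17; 2, 6, 2, 34, …] (period length 4).
Convergents:
  p_0/q_0 = 17/1
  p_1/q_1 = 35/2
  p_2/q_2 = 227/13
  p_3/q_3 = 489/28
  p_4/q_4 = 16853/965
  p_5/q_5 = 34195/1958
  p_6/q_6 = 222023/12713
q_5 = 1958 ≤ 4569 < 12713 = q_6, so the answer is 34195/1958.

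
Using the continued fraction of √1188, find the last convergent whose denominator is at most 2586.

48599/1410

√1188 = [34; 2, 7, 6, 7, 2, 68, …] (period length 6).
Convergents:
  p_0/q_0 = 34/1
  p_1/q_1 = 69/2
  p_2/q_2 = 517/15
  p_3/q_3 = 3171/92
  p_4/q_4 = 22714/659
  p_5/q_5 = 48599/1410
  p_6/q_6 = 3327446/96539
q_5 = 1410 ≤ 2586 < 96539 = q_6, so the answer is 48599/1410.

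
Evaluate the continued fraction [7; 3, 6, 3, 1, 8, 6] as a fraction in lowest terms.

Using pₖ = aₖpₖ₋₁ + pₖ₋₂ and qₖ = aₖqₖ₋₁ + qₖ₋₂:
  k=0: a=7, p=7, q=1
  k=1: a=3, p=22, q=3
  k=2: a=6, p=139, q=19
  k=3: a=3, p=439, q=60
  k=4: a=1, p=578, q=79
  k=5: a=8, p=5063, q=692
  k=6: a=6, p=30956, q=4231

30956/4231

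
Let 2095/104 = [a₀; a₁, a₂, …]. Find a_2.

1

2095 = 20·104 + 15   →  a_0 = 20
104 = 6·15 + 14   →  a_1 = 6
15 = 1·14 + 1   →  a_2 = 1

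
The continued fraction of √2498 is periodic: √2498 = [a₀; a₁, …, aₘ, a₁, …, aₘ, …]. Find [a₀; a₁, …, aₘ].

[49; 1, 48, 1, 98]

a₀ = ⌊√2498⌋ = 49.
With m₀=0, d₀=1 and mₖ₊₁ = dₖaₖ − mₖ, dₖ₊₁ = (n − mₖ₊₁²)/dₖ, aₖ₊₁ = ⌊(a₀+mₖ₊₁)/dₖ₊₁⌋:
  k=1: m=49, d=97, a=1
  k=2: m=48, d=2, a=48
  k=3: m=48, d=97, a=1
  k=4: m=49, d=1, a=98
d=1 and a=2a₀=98 at k=4, so the next step gives (m, d) = (49, 97) again — its k=1 value — and the period has length 4.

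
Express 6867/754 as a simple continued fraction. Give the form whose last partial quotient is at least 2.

6867 = 9×754 + 81
754 = 9×81 + 25
81 = 3×25 + 6
25 = 4×6 + 1
6 = 6×1 + 0  (stop)
So 6867/754 = [9; 9, 3, 4, 6].

[9; 9, 3, 4, 6]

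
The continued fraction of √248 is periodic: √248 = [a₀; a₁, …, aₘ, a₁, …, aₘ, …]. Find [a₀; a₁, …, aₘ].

[15; 1, 2, 1, 30]

a₀ = ⌊√248⌋ = 15.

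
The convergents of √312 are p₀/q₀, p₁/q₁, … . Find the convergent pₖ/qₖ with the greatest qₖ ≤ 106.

1837/104

√312 = [17; 1, 1, 1, 34, …] (period length 4).
Convergents:
  p_0/q_0 = 17/1
  p_1/q_1 = 18/1
  p_2/q_2 = 35/2
  p_3/q_3 = 53/3
  p_4/q_4 = 1837/104
  p_5/q_5 = 1890/107
q_4 = 104 ≤ 106 < 107 = q_5, so the answer is 1837/104.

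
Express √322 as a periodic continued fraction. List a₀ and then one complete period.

a₀ = ⌊√322⌋ = 17.
With m₀=0, d₀=1 and mₖ₊₁ = dₖaₖ − mₖ, dₖ₊₁ = (n − mₖ₊₁²)/dₖ, aₖ₊₁ = ⌊(a₀+mₖ₊₁)/dₖ₊₁⌋:
  k=1: m=17, d=33, a=1
  k=2: m=16, d=2, a=16
  k=3: m=16, d=33, a=1
  k=4: m=17, d=1, a=34
d=1 and a=2a₀=34 at k=4, so the next step gives (m, d) = (17, 33) again — its k=1 value — and the period has length 4.

[17; 1, 16, 1, 34]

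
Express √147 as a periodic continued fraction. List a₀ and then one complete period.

a₀ = ⌊√147⌋ = 12.
With m₀=0, d₀=1 and mₖ₊₁ = dₖaₖ − mₖ, dₖ₊₁ = (n − mₖ₊₁²)/dₖ, aₖ₊₁ = ⌊(a₀+mₖ₊₁)/dₖ₊₁⌋:
  k=1: m=12, d=3, a=8
  k=2: m=12, d=1, a=24
d=1 and a=2a₀=24 at k=2, so the next step gives (m, d) = (12, 3) again — its k=1 value — and the period has length 2.

[12; 8, 24]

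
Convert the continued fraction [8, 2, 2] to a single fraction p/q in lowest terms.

Fold from the inside: start with 2/1.
  2 + 1/2 = 5/2
  8 + 2/5 = 42/5

42/5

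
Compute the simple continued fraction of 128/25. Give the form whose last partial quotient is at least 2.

128 = 5·25 + 3
25 = 8·3 + 1
3 = 3·1 + 0  (stop)
So 128/25 = [5; 8, 3].

[5; 8, 3]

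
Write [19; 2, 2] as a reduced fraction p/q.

97/5

Fold from the inside: start with 2/1.
  2 + 1/2 = 5/2
  19 + 2/5 = 97/5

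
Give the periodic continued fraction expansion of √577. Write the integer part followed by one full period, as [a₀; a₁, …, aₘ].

[24; 48]

a₀ = ⌊√577⌋ = 24.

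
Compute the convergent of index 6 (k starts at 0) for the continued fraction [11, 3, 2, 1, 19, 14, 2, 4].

Using pₖ = aₖpₖ₋₁ + pₖ₋₂, qₖ = aₖqₖ₋₁ + qₖ₋₂ (with p₋₁=1, p₋₂=0, q₋₁=0, q₋₂=1):
  k=0: a=11, p=11, q=1
  k=1: a=3, p=34, q=3
  k=2: a=2, p=79, q=7
  k=3: a=1, p=113, q=10
  k=4: a=19, p=2226, q=197
  k=5: a=14, p=31277, q=2768
  k=6: a=2, p=64780, q=5733

64780/5733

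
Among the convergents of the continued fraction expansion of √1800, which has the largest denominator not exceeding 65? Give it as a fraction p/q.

2588/61

√1800 = [42; 2, 2, 1, 8, 1, 2, 2, 84, …] (period length 8).
Convergents:
  p_0/q_0 = 42/1
  p_1/q_1 = 85/2
  p_2/q_2 = 212/5
  p_3/q_3 = 297/7
  p_4/q_4 = 2588/61
  p_5/q_5 = 2885/68
q_4 = 61 ≤ 65 < 68 = q_5, so the answer is 2588/61.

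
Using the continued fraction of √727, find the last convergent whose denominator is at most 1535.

39285/1457

√727 = [26; 1, 25, 1, 52, …] (period length 4).
Convergents:
  p_0/q_0 = 26/1
  p_1/q_1 = 27/1
  p_2/q_2 = 701/26
  p_3/q_3 = 728/27
  p_4/q_4 = 38557/1430
  p_5/q_5 = 39285/1457
  p_6/q_6 = 1020682/37855
q_5 = 1457 ≤ 1535 < 37855 = q_6, so the answer is 39285/1457.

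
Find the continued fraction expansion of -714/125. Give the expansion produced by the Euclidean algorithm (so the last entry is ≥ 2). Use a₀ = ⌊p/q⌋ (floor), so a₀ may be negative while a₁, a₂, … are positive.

-714 = -6·125 + 36
125 = 3·36 + 17
36 = 2·17 + 2
17 = 8·2 + 1
2 = 2·1 + 0  (stop)
So -714/125 = [-6; 3, 2, 8, 2].

[-6; 3, 2, 8, 2]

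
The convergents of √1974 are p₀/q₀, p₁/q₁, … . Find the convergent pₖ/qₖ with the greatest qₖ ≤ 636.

√1974 = [44; 2, 3, 17, 2, 17, 3, 2, 88, …] (period length 8).
Convergents:
  p_0/q_0 = 44/1
  p_1/q_1 = 89/2
  p_2/q_2 = 311/7
  p_3/q_3 = 5376/121
  p_4/q_4 = 11063/249
  p_5/q_5 = 193447/4354
q_4 = 249 ≤ 636 < 4354 = q_5, so the answer is 11063/249.

11063/249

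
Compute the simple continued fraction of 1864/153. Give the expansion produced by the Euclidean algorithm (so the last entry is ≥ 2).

[12; 5, 2, 6, 2]

1864 = 12×153 + 28
153 = 5×28 + 13
28 = 2×13 + 2
13 = 6×2 + 1
2 = 2×1 + 0  (stop)
So 1864/153 = [12; 5, 2, 6, 2].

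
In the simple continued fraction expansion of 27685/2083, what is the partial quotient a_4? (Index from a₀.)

2

27685 = 13·2083 + 606   →  a_0 = 13
2083 = 3·606 + 265   →  a_1 = 3
606 = 2·265 + 76   →  a_2 = 2
265 = 3·76 + 37   →  a_3 = 3
76 = 2·37 + 2   →  a_4 = 2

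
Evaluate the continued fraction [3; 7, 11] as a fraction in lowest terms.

245/78

Fold from the inside: start with 11/1.
  7 + 1/11 = 78/11
  3 + 11/78 = 245/78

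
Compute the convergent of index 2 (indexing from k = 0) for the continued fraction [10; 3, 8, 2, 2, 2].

258/25

Using pₖ = aₖpₖ₋₁ + pₖ₋₂, qₖ = aₖqₖ₋₁ + qₖ₋₂ (with p₋₁=1, p₋₂=0, q₋₁=0, q₋₂=1):
  k=0: a=10, p=10, q=1
  k=1: a=3, p=31, q=3
  k=2: a=8, p=258, q=25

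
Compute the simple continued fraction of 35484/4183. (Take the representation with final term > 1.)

[8; 2, 14, 7, 1, 17]

35484 = 8*4183 + 2020
4183 = 2*2020 + 143
2020 = 14*143 + 18
143 = 7*18 + 17
18 = 1*17 + 1
17 = 17*1 + 0  (stop)
So 35484/4183 = [8; 2, 14, 7, 1, 17].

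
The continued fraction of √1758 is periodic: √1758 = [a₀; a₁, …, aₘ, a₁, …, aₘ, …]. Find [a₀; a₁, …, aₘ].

[41; 1, 12, 1, 82]

a₀ = ⌊√1758⌋ = 41.
With m₀=0, d₀=1 and mₖ₊₁ = dₖaₖ − mₖ, dₖ₊₁ = (n − mₖ₊₁²)/dₖ, aₖ₊₁ = ⌊(a₀+mₖ₊₁)/dₖ₊₁⌋:
  k=1: m=41, d=77, a=1
  k=2: m=36, d=6, a=12
  k=3: m=36, d=77, a=1
  k=4: m=41, d=1, a=82
d=1 and a=2a₀=82 at k=4, so the next step gives (m, d) = (41, 77) again — its k=1 value — and the period has length 4.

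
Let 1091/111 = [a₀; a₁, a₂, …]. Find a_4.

1091 = 9·111 + 92   →  a_0 = 9
111 = 1·92 + 19   →  a_1 = 1
92 = 4·19 + 16   →  a_2 = 4
19 = 1·16 + 3   →  a_3 = 1
16 = 5·3 + 1   →  a_4 = 5

5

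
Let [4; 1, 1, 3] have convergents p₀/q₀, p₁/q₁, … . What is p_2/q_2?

Using pₖ = aₖpₖ₋₁ + pₖ₋₂, qₖ = aₖqₖ₋₁ + qₖ₋₂ (with p₋₁=1, p₋₂=0, q₋₁=0, q₋₂=1):
  k=0: a=4, p=4, q=1
  k=1: a=1, p=5, q=1
  k=2: a=1, p=9, q=2

9/2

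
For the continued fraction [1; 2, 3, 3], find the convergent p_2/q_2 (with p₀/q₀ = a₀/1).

Using pₖ = aₖpₖ₋₁ + pₖ₋₂, qₖ = aₖqₖ₋₁ + qₖ₋₂ (with p₋₁=1, p₋₂=0, q₋₁=0, q₋₂=1):
  k=0: a=1, p=1, q=1
  k=1: a=2, p=3, q=2
  k=2: a=3, p=10, q=7

10/7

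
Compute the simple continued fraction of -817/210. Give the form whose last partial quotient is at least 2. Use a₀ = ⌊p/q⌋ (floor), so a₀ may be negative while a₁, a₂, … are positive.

[-4; 9, 7, 1, 2]

-817 = -4*210 + 23
210 = 9*23 + 3
23 = 7*3 + 2
3 = 1*2 + 1
2 = 2*1 + 0  (stop)
So -817/210 = [-4; 9, 7, 1, 2].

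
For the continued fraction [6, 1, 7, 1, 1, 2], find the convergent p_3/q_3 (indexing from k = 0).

62/9

Using pₖ = aₖpₖ₋₁ + pₖ₋₂, qₖ = aₖqₖ₋₁ + qₖ₋₂ (with p₋₁=1, p₋₂=0, q₋₁=0, q₋₂=1):
  k=0: a=6, p=6, q=1
  k=1: a=1, p=7, q=1
  k=2: a=7, p=55, q=8
  k=3: a=1, p=62, q=9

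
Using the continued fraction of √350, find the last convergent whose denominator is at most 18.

√350 = [18; 1, 2, 2, 2, 1, 36, …] (period length 6).
Convergents:
  p_0/q_0 = 18/1
  p_1/q_1 = 19/1
  p_2/q_2 = 56/3
  p_3/q_3 = 131/7
  p_4/q_4 = 318/17
  p_5/q_5 = 449/24
q_4 = 17 ≤ 18 < 24 = q_5, so the answer is 318/17.

318/17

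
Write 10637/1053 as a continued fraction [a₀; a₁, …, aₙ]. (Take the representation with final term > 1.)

10637 = 10·1053 + 107
1053 = 9·107 + 90
107 = 1·90 + 17
90 = 5·17 + 5
17 = 3·5 + 2
5 = 2·2 + 1
2 = 2·1 + 0  (stop)
So 10637/1053 = [10; 9, 1, 5, 3, 2, 2].

[10; 9, 1, 5, 3, 2, 2]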